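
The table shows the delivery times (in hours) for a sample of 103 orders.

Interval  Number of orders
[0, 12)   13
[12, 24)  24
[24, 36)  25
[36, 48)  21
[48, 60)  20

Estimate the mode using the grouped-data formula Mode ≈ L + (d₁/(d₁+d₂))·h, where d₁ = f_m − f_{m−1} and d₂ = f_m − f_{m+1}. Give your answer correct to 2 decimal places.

26.40

Modal class: [24, 36) (highest frequency 25).
d₁ = 25 − 24 = 1, d₂ = 25 − 21 = 4
Mode ≈ 24 + (1/(1+4)) × 12 = 24 + 2.4000 = 26.4000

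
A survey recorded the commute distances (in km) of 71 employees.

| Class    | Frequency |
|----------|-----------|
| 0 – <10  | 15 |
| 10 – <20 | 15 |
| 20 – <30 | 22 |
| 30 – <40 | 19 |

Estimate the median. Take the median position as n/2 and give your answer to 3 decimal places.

22.500

Cumulative frequencies: 15, 30, 52, 71
n = 71; position = n/2 = 35.5.
This falls in the class 20 – <30: L = 20, F = 30, f = 22, h = 10.
Median ≈ 20 + ((35.5 − 30) / 22) × 10 = 22.5000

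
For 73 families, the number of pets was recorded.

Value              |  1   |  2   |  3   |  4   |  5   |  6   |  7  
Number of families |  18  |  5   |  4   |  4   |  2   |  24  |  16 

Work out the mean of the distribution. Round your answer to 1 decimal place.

4.4

Values: 1, 2, 3, 4, 5, 6, 7
Σfx = 18×1 + 5×2 + 4×3 + 4×4 + 2×5 + 24×6 + 16×7 = 322
n = Σf = 73
Mean = 322 / 73 = 4.4110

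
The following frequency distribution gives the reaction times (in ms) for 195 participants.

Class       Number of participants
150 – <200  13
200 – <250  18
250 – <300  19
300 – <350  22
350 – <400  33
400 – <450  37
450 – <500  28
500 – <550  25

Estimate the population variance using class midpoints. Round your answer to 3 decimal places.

Midpoints: 175, 225, 275, 325, 375, 425, 475, 525
n = 195, Σfm = 73225, mean = 375.5128
Σfm² = 29601875
Σf(m − x̄)² = Σfm² − (Σfm)²/n = 29601875 − 73225²/195 = 2104948.7179
Population variance = 2104948.7179 / 195 = 10794.6088

10794.609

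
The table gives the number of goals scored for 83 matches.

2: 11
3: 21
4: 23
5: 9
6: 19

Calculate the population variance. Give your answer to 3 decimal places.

1.805

Values: 2, 3, 4, 5, 6
n = 83, Σfx = 336, mean = 4.0482
Σfx² = 1510
Σf(x − x̄)² = Σfx² − (Σfx)²/n = 1510 − 336²/83 = 149.8072
Population variance = 149.8072 / 83 = 1.8049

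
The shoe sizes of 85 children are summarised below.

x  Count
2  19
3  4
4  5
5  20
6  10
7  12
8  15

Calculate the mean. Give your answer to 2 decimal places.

Values: 2, 3, 4, 5, 6, 7, 8
Σfx = 19×2 + 4×3 + 5×4 + 20×5 + 10×6 + 12×7 + 15×8 = 434
n = Σf = 85
Mean = 434 / 85 = 5.1059

5.11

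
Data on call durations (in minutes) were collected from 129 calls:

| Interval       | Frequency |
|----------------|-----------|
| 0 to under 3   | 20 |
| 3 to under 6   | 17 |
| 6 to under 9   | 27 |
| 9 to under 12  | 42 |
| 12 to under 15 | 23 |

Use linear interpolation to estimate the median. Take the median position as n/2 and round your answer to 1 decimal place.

Cumulative frequencies: 20, 37, 64, 106, 129
n = 129; position = n/2 = 64.5.
This falls in the class 9 to under 12: L = 9, F = 64, f = 42, h = 3.
Median ≈ 9 + ((64.5 − 64) / 42) × 3 = 9.0357

9.0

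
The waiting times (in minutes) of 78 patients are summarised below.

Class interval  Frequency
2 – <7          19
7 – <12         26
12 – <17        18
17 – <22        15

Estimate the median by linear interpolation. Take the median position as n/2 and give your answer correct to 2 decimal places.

10.85

Cumulative frequencies: 19, 45, 63, 78
n = 78; position = n/2 = 39.
This falls in the class 7 – <12: L = 7, F = 19, f = 26, h = 5.
Median ≈ 7 + ((39 − 19) / 26) × 5 = 10.8462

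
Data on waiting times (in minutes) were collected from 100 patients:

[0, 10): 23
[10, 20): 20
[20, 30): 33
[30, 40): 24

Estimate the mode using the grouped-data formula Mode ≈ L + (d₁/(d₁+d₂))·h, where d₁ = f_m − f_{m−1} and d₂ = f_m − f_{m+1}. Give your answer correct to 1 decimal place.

25.9

Modal class: [20, 30) (highest frequency 33).
d₁ = 33 − 20 = 13, d₂ = 33 − 24 = 9
Mode ≈ 20 + (13/(13+9)) × 10 = 20 + 5.9091 = 25.9091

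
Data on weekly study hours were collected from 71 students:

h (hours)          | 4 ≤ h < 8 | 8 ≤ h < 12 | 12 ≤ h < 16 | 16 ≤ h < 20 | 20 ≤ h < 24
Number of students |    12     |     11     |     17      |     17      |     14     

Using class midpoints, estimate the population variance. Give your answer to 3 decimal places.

Midpoints: 6, 10, 14, 18, 22
n = 71, Σfm = 1034, mean = 14.5634
Σfm² = 17148
Σf(m − x̄)² = Σfm² − (Σfm)²/n = 17148 − 1034²/71 = 2089.4648
Population variance = 2089.4648 / 71 = 29.4291

29.429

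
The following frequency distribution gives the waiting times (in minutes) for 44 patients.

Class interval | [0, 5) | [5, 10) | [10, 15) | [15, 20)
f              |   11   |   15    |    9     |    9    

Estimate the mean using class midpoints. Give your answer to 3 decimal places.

9.318

Midpoints: 2.5, 7.5, 12.5, 17.5
Σfm = 11×2.5 + 15×7.5 + 9×12.5 + 9×17.5 = 410
n = Σf = 44
Mean = 410 / 44 = 9.3182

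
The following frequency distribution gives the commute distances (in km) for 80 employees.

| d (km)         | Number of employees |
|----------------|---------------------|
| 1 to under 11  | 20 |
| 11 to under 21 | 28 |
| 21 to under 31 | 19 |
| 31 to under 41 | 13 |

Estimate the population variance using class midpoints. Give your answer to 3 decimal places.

Midpoints: 6, 16, 26, 36
n = 80, Σfm = 1530, mean = 19.1250
Σfm² = 37580
Σf(m − x̄)² = Σfm² − (Σfm)²/n = 37580 − 1530²/80 = 8318.7500
Population variance = 8318.7500 / 80 = 103.9844

103.984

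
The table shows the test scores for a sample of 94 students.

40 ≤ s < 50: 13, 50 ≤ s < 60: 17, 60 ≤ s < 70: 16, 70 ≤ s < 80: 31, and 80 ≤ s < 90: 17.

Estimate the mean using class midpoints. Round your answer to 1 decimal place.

Midpoints: 45, 55, 65, 75, 85
Σfm = 13×45 + 17×55 + 16×65 + 31×75 + 17×85 = 6330
n = Σf = 94
Mean = 6330 / 94 = 67.3404

67.3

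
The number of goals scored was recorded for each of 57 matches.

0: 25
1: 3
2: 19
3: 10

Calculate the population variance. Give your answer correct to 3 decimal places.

Values: 0, 1, 2, 3
n = 57, Σfx = 71, mean = 1.2456
Σfx² = 169
Σf(x − x̄)² = Σfx² − (Σfx)²/n = 169 − 71²/57 = 80.5614
Population variance = 80.5614 / 57 = 1.4134

1.413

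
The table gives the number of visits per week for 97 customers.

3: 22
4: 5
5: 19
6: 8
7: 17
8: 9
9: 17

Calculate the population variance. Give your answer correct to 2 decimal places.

Values: 3, 4, 5, 6, 7, 8, 9
n = 97, Σfx = 573, mean = 5.9072
Σfx² = 3827
Σf(x − x̄)² = Σfx² − (Σfx)²/n = 3827 − 573²/97 = 442.1649
Population variance = 442.1649 / 97 = 4.5584

4.56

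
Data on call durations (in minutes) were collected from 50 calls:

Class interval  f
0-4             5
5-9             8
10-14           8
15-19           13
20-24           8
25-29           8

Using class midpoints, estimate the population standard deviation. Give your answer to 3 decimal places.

7.762

Midpoints: 2, 7, 12, 17, 22, 27
n = 50, Σfm = 775, mean = 15.5000
Σfm² = 15025
Σf(m − x̄)² = Σfm² − (Σfm)²/n = 15025 − 775²/50 = 3012.5000
Population variance = 3012.5000 / 50 = 60.2500
Standard deviation = √60.2500 = 7.7621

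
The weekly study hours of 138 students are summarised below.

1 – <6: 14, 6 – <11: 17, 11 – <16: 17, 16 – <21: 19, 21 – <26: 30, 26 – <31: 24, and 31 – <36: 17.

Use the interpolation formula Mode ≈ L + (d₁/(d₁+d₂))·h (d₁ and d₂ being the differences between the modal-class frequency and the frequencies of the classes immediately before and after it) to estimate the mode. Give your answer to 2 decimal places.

Modal class: 21 – <26 (highest frequency 30).
d₁ = 30 − 19 = 11, d₂ = 30 − 24 = 6
Mode ≈ 21 + (11/(11+6)) × 5 = 21 + 3.2353 = 24.2353

24.24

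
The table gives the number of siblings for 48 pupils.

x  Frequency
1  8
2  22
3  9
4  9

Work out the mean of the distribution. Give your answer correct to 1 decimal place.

Values: 1, 2, 3, 4
Σfx = 8×1 + 22×2 + 9×3 + 9×4 = 115
n = Σf = 48
Mean = 115 / 48 = 2.3958

2.4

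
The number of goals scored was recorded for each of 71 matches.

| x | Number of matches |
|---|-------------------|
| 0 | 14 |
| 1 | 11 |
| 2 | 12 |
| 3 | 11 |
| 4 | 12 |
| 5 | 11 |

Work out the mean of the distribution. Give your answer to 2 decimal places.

2.41

Values: 0, 1, 2, 3, 4, 5
Σfx = 14×0 + 11×1 + 12×2 + 11×3 + 12×4 + 11×5 = 171
n = Σf = 71
Mean = 171 / 71 = 2.4085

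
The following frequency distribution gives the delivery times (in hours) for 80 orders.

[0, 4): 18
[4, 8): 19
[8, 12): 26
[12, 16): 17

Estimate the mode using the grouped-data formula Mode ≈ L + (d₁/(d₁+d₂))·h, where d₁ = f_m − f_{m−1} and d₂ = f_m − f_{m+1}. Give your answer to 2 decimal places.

9.75

Modal class: [8, 12) (highest frequency 26).
d₁ = 26 − 19 = 7, d₂ = 26 − 17 = 9
Mode ≈ 8 + (7/(7+9)) × 4 = 8 + 1.7500 = 9.7500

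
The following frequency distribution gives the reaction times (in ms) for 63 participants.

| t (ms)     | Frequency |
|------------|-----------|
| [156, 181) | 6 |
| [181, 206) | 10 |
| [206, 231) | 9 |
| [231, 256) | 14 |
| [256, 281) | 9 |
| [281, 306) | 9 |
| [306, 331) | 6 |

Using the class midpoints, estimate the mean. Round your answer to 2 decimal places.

Midpoints: 168.5, 193.5, 218.5, 243.5, 268.5, 293.5, 318.5
Σfm = 6×168.5 + 10×193.5 + 9×218.5 + 14×243.5 + 9×268.5 + 9×293.5 + 6×318.5 = 15290.5
n = Σf = 63
Mean = 15290.5 / 63 = 242.7063

242.71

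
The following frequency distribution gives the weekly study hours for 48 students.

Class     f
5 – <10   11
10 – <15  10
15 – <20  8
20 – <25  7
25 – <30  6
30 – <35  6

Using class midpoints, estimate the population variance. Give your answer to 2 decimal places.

Midpoints: 7.5, 12.5, 17.5, 22.5, 27.5, 32.5
n = 48, Σfm = 865, mean = 18.0208
Σfm² = 19050
Σf(m − x̄)² = Σfm² − (Σfm)²/n = 19050 − 865²/48 = 3461.9792
Population variance = 3461.9792 / 48 = 72.1246

72.12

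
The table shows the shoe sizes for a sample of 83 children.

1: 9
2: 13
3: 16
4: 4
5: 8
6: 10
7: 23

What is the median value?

Cumulative frequencies: 9, 22, 38, 42, 50, 60, 83
n = 83, so the median is the value in position (n+1)/2 = 42.
Position 42 falls at value 4.

4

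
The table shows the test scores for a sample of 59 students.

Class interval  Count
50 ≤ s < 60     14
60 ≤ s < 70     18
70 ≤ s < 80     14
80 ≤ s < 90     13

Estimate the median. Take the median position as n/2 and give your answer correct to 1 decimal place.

Cumulative frequencies: 14, 32, 46, 59
n = 59; position = n/2 = 29.5.
This falls in the class 60 ≤ s < 70: L = 60, F = 14, f = 18, h = 10.
Median ≈ 60 + ((29.5 − 14) / 18) × 10 = 68.6111

68.6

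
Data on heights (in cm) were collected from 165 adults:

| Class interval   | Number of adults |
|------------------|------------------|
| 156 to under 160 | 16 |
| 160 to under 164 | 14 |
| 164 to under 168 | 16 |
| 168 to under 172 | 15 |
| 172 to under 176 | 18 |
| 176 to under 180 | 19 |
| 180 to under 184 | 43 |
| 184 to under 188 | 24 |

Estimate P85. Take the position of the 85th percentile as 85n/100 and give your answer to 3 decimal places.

Cumulative frequencies: 16, 30, 46, 61, 79, 98, 141, 165
n = 165; position = 85n/100 = 140.25.
This falls in the class 180 to under 184: L = 180, F = 98, f = 43, h = 4.
85th percentile ≈ 180 + ((140.25 − 98) / 43) × 4 = 183.9302

183.930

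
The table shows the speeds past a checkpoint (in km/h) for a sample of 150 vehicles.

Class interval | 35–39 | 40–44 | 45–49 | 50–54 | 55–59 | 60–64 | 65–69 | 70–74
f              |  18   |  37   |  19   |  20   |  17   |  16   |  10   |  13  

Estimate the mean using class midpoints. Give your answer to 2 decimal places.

51.47

Midpoints: 37, 42, 47, 52, 57, 62, 67, 72
Σfm = 18×37 + 37×42 + 19×47 + 20×52 + 17×57 + 16×62 + 10×67 + 13×72 = 7720
n = Σf = 150
Mean = 7720 / 150 = 51.4667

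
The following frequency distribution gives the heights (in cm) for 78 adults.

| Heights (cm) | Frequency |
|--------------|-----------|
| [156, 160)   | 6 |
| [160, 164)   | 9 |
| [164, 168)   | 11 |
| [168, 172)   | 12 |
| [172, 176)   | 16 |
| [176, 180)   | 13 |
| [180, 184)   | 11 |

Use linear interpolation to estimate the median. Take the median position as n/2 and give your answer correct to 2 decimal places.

172.25

Cumulative frequencies: 6, 15, 26, 38, 54, 67, 78
n = 78; position = n/2 = 39.
This falls in the class [172, 176): L = 172, F = 38, f = 16, h = 4.
Median ≈ 172 + ((39 − 38) / 16) × 4 = 172.2500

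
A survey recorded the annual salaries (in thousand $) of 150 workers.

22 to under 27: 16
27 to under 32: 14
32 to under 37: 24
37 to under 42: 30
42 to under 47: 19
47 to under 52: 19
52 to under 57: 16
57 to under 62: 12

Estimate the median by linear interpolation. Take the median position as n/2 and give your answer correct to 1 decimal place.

Cumulative frequencies: 16, 30, 54, 84, 103, 122, 138, 150
n = 150; position = n/2 = 75.
This falls in the class 37 to under 42: L = 37, F = 54, f = 30, h = 5.
Median ≈ 37 + ((75 − 54) / 30) × 5 = 40.5000

40.5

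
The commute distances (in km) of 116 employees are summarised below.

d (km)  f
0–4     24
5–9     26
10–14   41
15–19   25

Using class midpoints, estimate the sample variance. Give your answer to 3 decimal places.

Midpoints: 2, 7, 12, 17
n = 116, Σfm = 1147, mean = 9.8879
Σfm² = 14499
Σf(m − x̄)² = Σfm² − (Σfm)²/n = 14499 − 1147²/116 = 3157.5431
Sample variance = 3157.5431 / 115 = 27.4569

27.457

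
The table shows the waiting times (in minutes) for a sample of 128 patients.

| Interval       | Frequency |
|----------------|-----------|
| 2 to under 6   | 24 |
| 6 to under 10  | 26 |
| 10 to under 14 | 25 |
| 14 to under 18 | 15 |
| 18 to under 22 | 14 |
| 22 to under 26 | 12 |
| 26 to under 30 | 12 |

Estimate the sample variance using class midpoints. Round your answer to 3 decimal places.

59.345

Midpoints: 4, 8, 12, 16, 20, 24, 28
n = 128, Σfm = 1748, mean = 13.6562
Σfm² = 31408
Σf(m − x̄)² = Σfm² − (Σfm)²/n = 31408 − 1748²/128 = 7536.8750
Sample variance = 7536.8750 / 127 = 59.3455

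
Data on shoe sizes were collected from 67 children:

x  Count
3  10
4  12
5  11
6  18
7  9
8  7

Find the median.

6

Cumulative frequencies: 10, 22, 33, 51, 60, 67
n = 67, so the median is the value in position (n+1)/2 = 34.
Position 34 falls at value 6.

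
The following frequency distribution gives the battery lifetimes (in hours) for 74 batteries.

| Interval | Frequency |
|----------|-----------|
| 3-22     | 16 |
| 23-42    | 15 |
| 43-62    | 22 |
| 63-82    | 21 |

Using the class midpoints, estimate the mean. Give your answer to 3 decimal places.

Midpoints: 12.5, 32.5, 52.5, 72.5
Σfm = 16×12.5 + 15×32.5 + 22×52.5 + 21×72.5 = 3365
n = Σf = 74
Mean = 3365 / 74 = 45.4730

45.473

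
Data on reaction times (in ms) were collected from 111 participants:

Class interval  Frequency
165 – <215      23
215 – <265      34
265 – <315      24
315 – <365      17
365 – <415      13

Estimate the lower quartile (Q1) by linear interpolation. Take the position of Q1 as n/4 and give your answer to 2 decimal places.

221.99

Cumulative frequencies: 23, 57, 81, 98, 111
n = 111; position = n/4 = 27.75.
This falls in the class 215 – <265: L = 215, F = 23, f = 34, h = 50.
Lower quartile ≈ 215 + ((27.75 − 23) / 34) × 50 = 221.9853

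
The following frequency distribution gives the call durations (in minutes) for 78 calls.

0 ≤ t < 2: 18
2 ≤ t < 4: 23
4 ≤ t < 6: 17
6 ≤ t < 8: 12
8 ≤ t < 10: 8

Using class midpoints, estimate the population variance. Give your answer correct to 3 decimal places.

Midpoints: 1, 3, 5, 7, 9
n = 78, Σfm = 328, mean = 4.2051
Σfm² = 1886
Σf(m − x̄)² = Σfm² − (Σfm)²/n = 1886 − 328²/78 = 506.7179
Population variance = 506.7179 / 78 = 6.4964

6.496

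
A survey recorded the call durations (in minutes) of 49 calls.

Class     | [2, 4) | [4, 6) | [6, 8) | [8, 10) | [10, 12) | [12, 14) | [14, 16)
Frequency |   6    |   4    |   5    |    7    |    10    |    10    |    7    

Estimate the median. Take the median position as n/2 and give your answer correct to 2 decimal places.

Cumulative frequencies: 6, 10, 15, 22, 32, 42, 49
n = 49; position = n/2 = 24.5.
This falls in the class [10, 12): L = 10, F = 22, f = 10, h = 2.
Median ≈ 10 + ((24.5 − 22) / 10) × 2 = 10.5000

10.50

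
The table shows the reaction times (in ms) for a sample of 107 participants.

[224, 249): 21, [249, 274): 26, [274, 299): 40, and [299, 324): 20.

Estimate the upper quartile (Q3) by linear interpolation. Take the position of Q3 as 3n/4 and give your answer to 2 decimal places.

Cumulative frequencies: 21, 47, 87, 107
n = 107; position = 3n/4 = 80.25.
This falls in the class [274, 299): L = 274, F = 47, f = 40, h = 25.
Upper quartile ≈ 274 + ((80.25 − 47) / 40) × 25 = 294.7812

294.78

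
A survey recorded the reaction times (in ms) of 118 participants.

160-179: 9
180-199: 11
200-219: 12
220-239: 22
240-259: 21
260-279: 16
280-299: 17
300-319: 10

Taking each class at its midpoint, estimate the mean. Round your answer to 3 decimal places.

243.568

Midpoints: 169.5, 189.5, 209.5, 229.5, 249.5, 269.5, 289.5, 309.5
Σfm = 9×169.5 + 11×189.5 + 12×209.5 + 22×229.5 + 21×249.5 + 16×269.5 + 17×289.5 + 10×309.5 = 28741
n = Σf = 118
Mean = 28741 / 118 = 243.5678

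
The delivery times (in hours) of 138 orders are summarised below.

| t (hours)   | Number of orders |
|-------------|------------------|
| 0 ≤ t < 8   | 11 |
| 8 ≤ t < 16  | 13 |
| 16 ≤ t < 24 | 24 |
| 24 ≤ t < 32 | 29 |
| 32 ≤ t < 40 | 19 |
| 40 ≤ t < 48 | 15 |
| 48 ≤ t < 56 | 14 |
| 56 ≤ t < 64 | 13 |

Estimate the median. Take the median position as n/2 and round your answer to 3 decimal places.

Cumulative frequencies: 11, 24, 48, 77, 96, 111, 125, 138
n = 138; position = n/2 = 69.
This falls in the class 24 ≤ t < 32: L = 24, F = 48, f = 29, h = 8.
Median ≈ 24 + ((69 − 48) / 29) × 8 = 29.7931

29.793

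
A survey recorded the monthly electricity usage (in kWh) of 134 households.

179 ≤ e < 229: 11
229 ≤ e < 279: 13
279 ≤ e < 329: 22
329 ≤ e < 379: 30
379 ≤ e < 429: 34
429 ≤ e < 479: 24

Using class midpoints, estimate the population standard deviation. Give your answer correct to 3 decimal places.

Midpoints: 204, 254, 304, 354, 404, 454
n = 134, Σfm = 47486, mean = 354.3731
Σfm² = 17585244
Σf(m − x̄)² = Σfm² − (Σfm)²/n = 17585244 − 47486²/134 = 757481.3433
Population variance = 757481.3433 / 134 = 5652.8458
Standard deviation = √5652.8458 = 75.1854

75.185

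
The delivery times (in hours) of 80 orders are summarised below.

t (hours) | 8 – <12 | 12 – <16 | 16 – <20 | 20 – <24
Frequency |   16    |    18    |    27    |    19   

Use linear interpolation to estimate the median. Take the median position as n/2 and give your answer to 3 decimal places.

16.889

Cumulative frequencies: 16, 34, 61, 80
n = 80; position = n/2 = 40.
This falls in the class 16 – <20: L = 16, F = 34, f = 27, h = 4.
Median ≈ 16 + ((40 − 34) / 27) × 4 = 16.8889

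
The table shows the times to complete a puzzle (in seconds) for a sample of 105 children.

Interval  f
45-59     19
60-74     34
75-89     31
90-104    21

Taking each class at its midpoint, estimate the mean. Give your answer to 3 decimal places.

Midpoints: 52, 67, 82, 97
Σfm = 19×52 + 34×67 + 31×82 + 21×97 = 7845
n = Σf = 105
Mean = 7845 / 105 = 74.7143

74.714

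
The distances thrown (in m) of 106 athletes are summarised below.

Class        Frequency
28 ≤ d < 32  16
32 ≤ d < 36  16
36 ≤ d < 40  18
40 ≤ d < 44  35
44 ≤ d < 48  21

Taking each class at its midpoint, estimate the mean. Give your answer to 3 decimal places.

Midpoints: 30, 34, 38, 42, 46
Σfm = 16×30 + 16×34 + 18×38 + 35×42 + 21×46 = 4144
n = Σf = 106
Mean = 4144 / 106 = 39.0943

39.094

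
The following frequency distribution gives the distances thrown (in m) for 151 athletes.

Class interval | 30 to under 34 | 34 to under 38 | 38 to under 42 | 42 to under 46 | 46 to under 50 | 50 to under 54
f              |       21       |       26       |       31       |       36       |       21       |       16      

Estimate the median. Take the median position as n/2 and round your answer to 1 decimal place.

41.7

Cumulative frequencies: 21, 47, 78, 114, 135, 151
n = 151; position = n/2 = 75.5.
This falls in the class 38 to under 42: L = 38, F = 47, f = 31, h = 4.
Median ≈ 38 + ((75.5 − 47) / 31) × 4 = 41.6774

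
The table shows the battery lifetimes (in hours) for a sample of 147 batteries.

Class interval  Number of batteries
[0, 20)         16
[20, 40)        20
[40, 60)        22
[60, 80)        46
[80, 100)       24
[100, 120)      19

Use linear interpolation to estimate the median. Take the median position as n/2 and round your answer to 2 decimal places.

66.74

Cumulative frequencies: 16, 36, 58, 104, 128, 147
n = 147; position = n/2 = 73.5.
This falls in the class [60, 80): L = 60, F = 58, f = 46, h = 20.
Median ≈ 60 + ((73.5 − 58) / 46) × 20 = 66.7391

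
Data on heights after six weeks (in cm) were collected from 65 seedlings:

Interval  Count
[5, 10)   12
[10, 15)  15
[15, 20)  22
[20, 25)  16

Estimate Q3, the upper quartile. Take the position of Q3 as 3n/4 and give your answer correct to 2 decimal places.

19.94

Cumulative frequencies: 12, 27, 49, 65
n = 65; position = 3n/4 = 48.75.
This falls in the class [15, 20): L = 15, F = 27, f = 22, h = 5.
Upper quartile ≈ 15 + ((48.75 − 27) / 22) × 5 = 19.9432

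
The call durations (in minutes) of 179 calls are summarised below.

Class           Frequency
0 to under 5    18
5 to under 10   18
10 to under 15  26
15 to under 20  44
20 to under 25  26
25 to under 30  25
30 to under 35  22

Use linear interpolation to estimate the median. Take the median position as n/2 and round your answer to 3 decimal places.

18.125

Cumulative frequencies: 18, 36, 62, 106, 132, 157, 179
n = 179; position = n/2 = 89.5.
This falls in the class 15 to under 20: L = 15, F = 62, f = 44, h = 5.
Median ≈ 15 + ((89.5 − 62) / 44) × 5 = 18.1250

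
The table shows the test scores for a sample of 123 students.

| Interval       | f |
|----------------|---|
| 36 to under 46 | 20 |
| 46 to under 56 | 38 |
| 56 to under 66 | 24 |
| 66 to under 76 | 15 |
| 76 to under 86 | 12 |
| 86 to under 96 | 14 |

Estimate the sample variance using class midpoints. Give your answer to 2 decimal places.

251.58

Midpoints: 41, 51, 61, 71, 81, 91
n = 123, Σfm = 7533, mean = 61.2439
Σfm² = 492043
Σf(m − x̄)² = Σfm² − (Σfm)²/n = 492043 − 7533²/123 = 30692.6829
Sample variance = 30692.6829 / 122 = 251.5794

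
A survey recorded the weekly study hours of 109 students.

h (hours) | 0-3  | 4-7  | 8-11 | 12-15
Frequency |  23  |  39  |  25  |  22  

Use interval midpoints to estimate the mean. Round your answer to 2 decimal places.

Midpoints: 1.5, 5.5, 9.5, 13.5
Σfm = 23×1.5 + 39×5.5 + 25×9.5 + 22×13.5 = 783.5
n = Σf = 109
Mean = 783.5 / 109 = 7.1881

7.19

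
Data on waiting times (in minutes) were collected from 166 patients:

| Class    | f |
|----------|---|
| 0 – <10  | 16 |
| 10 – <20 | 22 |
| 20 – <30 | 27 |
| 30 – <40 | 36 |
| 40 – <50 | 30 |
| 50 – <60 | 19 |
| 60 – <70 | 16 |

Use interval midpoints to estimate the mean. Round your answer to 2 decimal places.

Midpoints: 5, 15, 25, 35, 45, 55, 65
Σfm = 16×5 + 22×15 + 27×25 + 36×35 + 30×45 + 19×55 + 16×65 = 5780
n = Σf = 166
Mean = 5780 / 166 = 34.8193

34.82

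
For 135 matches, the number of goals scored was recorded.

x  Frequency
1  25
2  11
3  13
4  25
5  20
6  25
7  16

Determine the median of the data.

4

Cumulative frequencies: 25, 36, 49, 74, 94, 119, 135
n = 135, so the median is the value in position (n+1)/2 = 68.
Position 68 falls at value 4.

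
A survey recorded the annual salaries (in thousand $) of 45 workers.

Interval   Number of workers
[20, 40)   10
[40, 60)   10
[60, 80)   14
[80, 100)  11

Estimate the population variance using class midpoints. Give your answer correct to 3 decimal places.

470.914

Midpoints: 30, 50, 70, 90
n = 45, Σfm = 2770, mean = 61.5556
Σfm² = 191700
Σf(m − x̄)² = Σfm² − (Σfm)²/n = 191700 − 2770²/45 = 21191.1111
Population variance = 21191.1111 / 45 = 470.9136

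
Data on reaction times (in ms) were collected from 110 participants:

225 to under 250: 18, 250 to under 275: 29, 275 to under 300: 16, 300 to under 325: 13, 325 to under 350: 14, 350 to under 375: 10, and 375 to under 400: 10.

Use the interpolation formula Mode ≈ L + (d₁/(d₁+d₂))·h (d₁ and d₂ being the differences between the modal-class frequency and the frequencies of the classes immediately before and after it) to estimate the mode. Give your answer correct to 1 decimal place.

Modal class: 250 to under 275 (highest frequency 29).
d₁ = 29 − 18 = 11, d₂ = 29 − 16 = 13
Mode ≈ 250 + (11/(11+13)) × 25 = 250 + 11.4583 = 261.4583

261.5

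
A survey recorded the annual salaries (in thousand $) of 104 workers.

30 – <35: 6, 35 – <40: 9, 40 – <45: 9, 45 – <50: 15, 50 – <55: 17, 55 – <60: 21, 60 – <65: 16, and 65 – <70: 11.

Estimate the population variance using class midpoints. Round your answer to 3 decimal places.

99.029

Midpoints: 32.5, 37.5, 42.5, 47.5, 52.5, 57.5, 62.5, 67.5
n = 104, Σfm = 5470, mean = 52.5962
Σfm² = 298000
Σf(m − x̄)² = Σfm² − (Σfm)²/n = 298000 − 5470²/104 = 10299.0385
Population variance = 10299.0385 / 104 = 99.0292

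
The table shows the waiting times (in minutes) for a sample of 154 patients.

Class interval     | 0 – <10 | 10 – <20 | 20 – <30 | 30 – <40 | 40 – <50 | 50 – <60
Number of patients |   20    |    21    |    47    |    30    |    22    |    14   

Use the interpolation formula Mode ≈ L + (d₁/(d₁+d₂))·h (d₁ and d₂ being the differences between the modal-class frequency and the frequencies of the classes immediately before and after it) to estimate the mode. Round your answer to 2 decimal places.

Modal class: 20 – <30 (highest frequency 47).
d₁ = 47 − 21 = 26, d₂ = 47 − 30 = 17
Mode ≈ 20 + (26/(26+17)) × 10 = 20 + 6.0465 = 26.0465

26.05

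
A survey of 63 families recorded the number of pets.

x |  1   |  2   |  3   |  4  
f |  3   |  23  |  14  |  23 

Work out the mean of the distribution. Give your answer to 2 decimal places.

Values: 1, 2, 3, 4
Σfx = 3×1 + 23×2 + 14×3 + 23×4 = 183
n = Σf = 63
Mean = 183 / 63 = 2.9048

2.90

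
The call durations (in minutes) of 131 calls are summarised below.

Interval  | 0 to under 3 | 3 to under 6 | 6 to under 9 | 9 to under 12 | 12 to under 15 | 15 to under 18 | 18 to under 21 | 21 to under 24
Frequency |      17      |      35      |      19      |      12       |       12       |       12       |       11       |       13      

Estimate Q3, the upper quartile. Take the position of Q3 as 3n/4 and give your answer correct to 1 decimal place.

Cumulative frequencies: 17, 52, 71, 83, 95, 107, 118, 131
n = 131; position = 3n/4 = 98.25.
This falls in the class 15 to under 18: L = 15, F = 95, f = 12, h = 3.
Upper quartile ≈ 15 + ((98.25 − 95) / 12) × 3 = 15.8125

15.8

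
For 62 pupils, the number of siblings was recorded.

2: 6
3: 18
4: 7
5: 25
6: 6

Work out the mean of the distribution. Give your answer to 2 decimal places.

Values: 2, 3, 4, 5, 6
Σfx = 6×2 + 18×3 + 7×4 + 25×5 + 6×6 = 255
n = Σf = 62
Mean = 255 / 62 = 4.1129

4.11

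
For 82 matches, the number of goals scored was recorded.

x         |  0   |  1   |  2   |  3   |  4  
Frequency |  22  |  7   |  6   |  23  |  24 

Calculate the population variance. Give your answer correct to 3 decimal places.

2.550

Values: 0, 1, 2, 3, 4
n = 82, Σfx = 184, mean = 2.2439
Σfx² = 622
Σf(x − x̄)² = Σfx² − (Σfx)²/n = 622 − 184²/82 = 209.1220
Population variance = 209.1220 / 82 = 2.5503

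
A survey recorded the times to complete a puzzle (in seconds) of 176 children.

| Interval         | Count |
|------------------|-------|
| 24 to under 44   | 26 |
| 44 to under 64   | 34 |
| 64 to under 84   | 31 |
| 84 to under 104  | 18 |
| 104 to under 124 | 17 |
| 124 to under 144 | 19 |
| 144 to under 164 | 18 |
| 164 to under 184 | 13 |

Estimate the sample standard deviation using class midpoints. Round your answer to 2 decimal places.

44.40

Midpoints: 34, 54, 74, 94, 114, 134, 154, 174
n = 176, Σfm = 16224, mean = 92.1818
Σfm² = 1840576
Σf(m − x̄)² = Σfm² − (Σfm)²/n = 1840576 − 16224²/176 = 345018.1818
Sample variance = 345018.1818 / 175 = 1971.5325
Standard deviation = √1971.5325 = 44.4019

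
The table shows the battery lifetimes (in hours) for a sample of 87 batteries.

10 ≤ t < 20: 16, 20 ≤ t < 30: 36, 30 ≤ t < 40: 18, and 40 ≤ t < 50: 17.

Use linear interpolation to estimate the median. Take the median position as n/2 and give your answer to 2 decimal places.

Cumulative frequencies: 16, 52, 70, 87
n = 87; position = n/2 = 43.5.
This falls in the class 20 ≤ t < 30: L = 20, F = 16, f = 36, h = 10.
Median ≈ 20 + ((43.5 − 16) / 36) × 10 = 27.6389

27.64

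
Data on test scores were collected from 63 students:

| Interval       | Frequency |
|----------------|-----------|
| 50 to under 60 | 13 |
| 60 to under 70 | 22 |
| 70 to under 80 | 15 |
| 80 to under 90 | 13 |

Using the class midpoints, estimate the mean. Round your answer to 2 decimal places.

Midpoints: 55, 65, 75, 85
Σfm = 13×55 + 22×65 + 15×75 + 13×85 = 4375
n = Σf = 63
Mean = 4375 / 63 = 69.4444

69.44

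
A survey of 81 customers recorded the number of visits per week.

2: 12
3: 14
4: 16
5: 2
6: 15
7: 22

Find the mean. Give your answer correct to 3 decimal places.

Values: 2, 3, 4, 5, 6, 7
Σfx = 12×2 + 14×3 + 16×4 + 2×5 + 15×6 + 22×7 = 384
n = Σf = 81
Mean = 384 / 81 = 4.7407

4.741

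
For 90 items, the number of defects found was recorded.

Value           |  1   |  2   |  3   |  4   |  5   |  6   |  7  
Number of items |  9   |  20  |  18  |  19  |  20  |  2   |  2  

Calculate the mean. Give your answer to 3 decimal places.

3.389

Values: 1, 2, 3, 4, 5, 6, 7
Σfx = 9×1 + 20×2 + 18×3 + 19×4 + 20×5 + 2×6 + 2×7 = 305
n = Σf = 90
Mean = 305 / 90 = 3.3889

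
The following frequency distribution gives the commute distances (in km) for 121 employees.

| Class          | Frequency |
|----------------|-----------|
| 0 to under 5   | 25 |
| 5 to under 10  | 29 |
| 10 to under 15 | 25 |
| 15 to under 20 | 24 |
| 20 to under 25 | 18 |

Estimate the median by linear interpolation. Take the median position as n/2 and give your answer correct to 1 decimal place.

11.3

Cumulative frequencies: 25, 54, 79, 103, 121
n = 121; position = n/2 = 60.5.
This falls in the class 10 to under 15: L = 10, F = 54, f = 25, h = 5.
Median ≈ 10 + ((60.5 − 54) / 25) × 5 = 11.3000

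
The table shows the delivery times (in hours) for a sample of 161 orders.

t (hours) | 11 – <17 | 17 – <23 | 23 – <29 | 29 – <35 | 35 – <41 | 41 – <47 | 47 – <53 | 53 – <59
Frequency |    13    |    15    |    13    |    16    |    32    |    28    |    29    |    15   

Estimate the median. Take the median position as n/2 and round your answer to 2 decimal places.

Cumulative frequencies: 13, 28, 41, 57, 89, 117, 146, 161
n = 161; position = n/2 = 80.5.
This falls in the class 35 – <41: L = 35, F = 57, f = 32, h = 6.
Median ≈ 35 + ((80.5 − 57) / 32) × 6 = 39.4062

39.41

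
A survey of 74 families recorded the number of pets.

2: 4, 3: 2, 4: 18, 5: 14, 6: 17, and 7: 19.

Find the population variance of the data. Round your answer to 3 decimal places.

Values: 2, 3, 4, 5, 6, 7
n = 74, Σfx = 391, mean = 5.2838
Σfx² = 2215
Σf(x − x̄)² = Σfx² − (Σfx)²/n = 2215 − 391²/74 = 149.0405
Population variance = 149.0405 / 74 = 2.0141

2.014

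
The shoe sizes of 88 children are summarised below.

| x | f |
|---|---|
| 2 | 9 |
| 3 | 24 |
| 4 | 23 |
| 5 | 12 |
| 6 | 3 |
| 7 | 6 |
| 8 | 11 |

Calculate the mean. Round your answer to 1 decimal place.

Values: 2, 3, 4, 5, 6, 7, 8
Σfx = 9×2 + 24×3 + 23×4 + 12×5 + 3×6 + 6×7 + 11×8 = 390
n = Σf = 88
Mean = 390 / 88 = 4.4318

4.4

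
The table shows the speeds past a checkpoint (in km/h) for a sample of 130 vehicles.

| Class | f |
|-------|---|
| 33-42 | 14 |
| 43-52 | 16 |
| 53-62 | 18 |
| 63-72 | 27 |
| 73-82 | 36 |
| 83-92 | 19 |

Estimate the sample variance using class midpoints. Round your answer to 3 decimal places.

Midpoints: 37.5, 47.5, 57.5, 67.5, 77.5, 87.5
n = 130, Σfm = 8595, mean = 66.1154
Σfm² = 600012.5
Σf(m − x̄)² = Σfm² − (Σfm)²/n = 600012.5 − 8595²/130 = 31750.7692
Sample variance = 31750.7692 / 129 = 246.1300

246.130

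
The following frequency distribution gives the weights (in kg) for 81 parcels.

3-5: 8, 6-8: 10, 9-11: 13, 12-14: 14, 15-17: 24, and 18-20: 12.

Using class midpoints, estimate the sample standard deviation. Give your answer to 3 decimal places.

4.696

Midpoints: 4, 7, 10, 13, 16, 19
n = 81, Σfm = 1026, mean = 12.6667
Σfm² = 14760
Σf(m − x̄)² = Σfm² − (Σfm)²/n = 14760 − 1026²/81 = 1764.0000
Sample variance = 1764.0000 / 80 = 22.0500
Standard deviation = √22.0500 = 4.6957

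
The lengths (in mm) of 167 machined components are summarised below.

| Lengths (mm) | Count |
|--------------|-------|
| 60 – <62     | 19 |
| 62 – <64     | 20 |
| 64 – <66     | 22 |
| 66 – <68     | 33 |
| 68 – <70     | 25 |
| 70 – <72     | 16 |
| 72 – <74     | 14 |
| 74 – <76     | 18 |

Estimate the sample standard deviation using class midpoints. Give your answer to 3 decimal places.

4.279

Midpoints: 61, 63, 65, 67, 69, 71, 73, 75
n = 167, Σfm = 11293, mean = 67.6228
Σfm² = 766703
Σf(m − x̄)² = Σfm² − (Σfm)²/n = 766703 − 11293²/167 = 3039.2335
Sample variance = 3039.2335 / 166 = 18.3086
Standard deviation = √18.3086 = 4.2789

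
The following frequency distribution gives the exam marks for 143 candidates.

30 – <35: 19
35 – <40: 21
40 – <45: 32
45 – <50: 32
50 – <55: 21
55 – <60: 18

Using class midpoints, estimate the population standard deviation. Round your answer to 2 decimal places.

Midpoints: 32.5, 37.5, 42.5, 47.5, 52.5, 57.5
n = 143, Σfm = 6422.5, mean = 44.9126
Σfm² = 296993.75
Σf(m − x̄)² = Σfm² − (Σfm)²/n = 296993.75 − 6422.5²/143 = 8542.6573
Population variance = 8542.6573 / 143 = 59.7389
Standard deviation = √59.7389 = 7.7291

7.73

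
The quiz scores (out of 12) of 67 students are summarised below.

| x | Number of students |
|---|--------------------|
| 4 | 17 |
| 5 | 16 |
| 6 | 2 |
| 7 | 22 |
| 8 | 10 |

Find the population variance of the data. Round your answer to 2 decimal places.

2.16

Values: 4, 5, 6, 7, 8
n = 67, Σfx = 394, mean = 5.8806
Σfx² = 2462
Σf(x − x̄)² = Σfx² − (Σfx)²/n = 2462 − 394²/67 = 145.0448
Population variance = 145.0448 / 67 = 2.1648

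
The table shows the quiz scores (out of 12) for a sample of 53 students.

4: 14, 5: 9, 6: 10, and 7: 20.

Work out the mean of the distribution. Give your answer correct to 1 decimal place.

5.7

Values: 4, 5, 6, 7
Σfx = 14×4 + 9×5 + 10×6 + 20×7 = 301
n = Σf = 53
Mean = 301 / 53 = 5.6792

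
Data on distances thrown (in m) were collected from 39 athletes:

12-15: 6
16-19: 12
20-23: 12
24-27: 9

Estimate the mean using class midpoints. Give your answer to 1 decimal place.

Midpoints: 13.5, 17.5, 21.5, 25.5
Σfm = 6×13.5 + 12×17.5 + 12×21.5 + 9×25.5 = 778.5
n = Σf = 39
Mean = 778.5 / 39 = 19.9615

20.0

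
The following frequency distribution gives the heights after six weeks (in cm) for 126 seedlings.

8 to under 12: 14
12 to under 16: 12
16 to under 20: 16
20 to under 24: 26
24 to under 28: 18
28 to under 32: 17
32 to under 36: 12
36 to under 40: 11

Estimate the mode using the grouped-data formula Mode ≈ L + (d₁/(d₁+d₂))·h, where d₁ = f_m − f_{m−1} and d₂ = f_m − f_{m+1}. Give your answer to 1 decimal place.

22.2

Modal class: 20 to under 24 (highest frequency 26).
d₁ = 26 − 16 = 10, d₂ = 26 − 18 = 8
Mode ≈ 20 + (10/(10+8)) × 4 = 20 + 2.2222 = 22.2222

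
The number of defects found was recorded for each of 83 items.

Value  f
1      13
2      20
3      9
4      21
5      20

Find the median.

3

Cumulative frequencies: 13, 33, 42, 63, 83
n = 83, so the median is the value in position (n+1)/2 = 42.
Position 42 falls at value 3.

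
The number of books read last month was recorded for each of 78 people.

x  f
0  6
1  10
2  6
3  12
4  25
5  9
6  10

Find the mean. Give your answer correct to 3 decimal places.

3.372

Values: 0, 1, 2, 3, 4, 5, 6
Σfx = 6×0 + 10×1 + 6×2 + 12×3 + 25×4 + 9×5 + 10×6 = 263
n = Σf = 78
Mean = 263 / 78 = 3.3718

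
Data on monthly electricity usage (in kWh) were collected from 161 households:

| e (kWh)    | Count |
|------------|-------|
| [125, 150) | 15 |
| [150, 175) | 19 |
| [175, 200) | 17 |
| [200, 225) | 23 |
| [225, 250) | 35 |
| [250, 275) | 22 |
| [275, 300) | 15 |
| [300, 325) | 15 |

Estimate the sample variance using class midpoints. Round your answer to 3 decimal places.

2664.742

Midpoints: 137.5, 162.5, 187.5, 212.5, 237.5, 262.5, 287.5, 312.5
n = 161, Σfm = 36312.5, mean = 225.5435
Σfm² = 8616406.25
Σf(m − x̄)² = Σfm² − (Σfm)²/n = 8616406.25 − 36312.5²/161 = 426358.6957
Sample variance = 426358.6957 / 160 = 2664.7418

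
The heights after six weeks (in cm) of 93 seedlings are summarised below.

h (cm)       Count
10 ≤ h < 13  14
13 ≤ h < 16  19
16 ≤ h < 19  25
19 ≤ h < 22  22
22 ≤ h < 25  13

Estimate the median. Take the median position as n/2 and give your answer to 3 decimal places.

17.620

Cumulative frequencies: 14, 33, 58, 80, 93
n = 93; position = n/2 = 46.5.
This falls in the class 16 ≤ h < 19: L = 16, F = 33, f = 25, h = 3.
Median ≈ 16 + ((46.5 − 33) / 25) × 3 = 17.6200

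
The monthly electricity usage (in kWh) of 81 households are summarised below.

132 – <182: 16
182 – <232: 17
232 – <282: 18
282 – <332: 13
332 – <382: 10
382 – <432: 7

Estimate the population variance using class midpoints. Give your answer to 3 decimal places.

6070.721

Midpoints: 157, 207, 257, 307, 357, 407
n = 81, Σfm = 21067, mean = 260.0864
Σfm² = 5970969
Σf(m − x̄)² = Σfm² − (Σfm)²/n = 5970969 − 21067²/81 = 491728.3951
Population variance = 491728.3951 / 81 = 6070.7209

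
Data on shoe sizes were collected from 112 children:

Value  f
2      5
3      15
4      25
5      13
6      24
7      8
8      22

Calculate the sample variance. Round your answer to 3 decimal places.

3.355

Values: 2, 3, 4, 5, 6, 7, 8
n = 112, Σfx = 596, mean = 5.3214
Σfx² = 3544
Σf(x − x̄)² = Σfx² − (Σfx)²/n = 3544 − 596²/112 = 372.4286
Sample variance = 372.4286 / 111 = 3.3552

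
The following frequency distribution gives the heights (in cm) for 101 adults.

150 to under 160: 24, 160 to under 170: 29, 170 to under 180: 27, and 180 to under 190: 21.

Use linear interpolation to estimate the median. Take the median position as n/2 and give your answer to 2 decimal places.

169.14

Cumulative frequencies: 24, 53, 80, 101
n = 101; position = n/2 = 50.5.
This falls in the class 160 to under 170: L = 160, F = 24, f = 29, h = 10.
Median ≈ 160 + ((50.5 − 24) / 29) × 10 = 169.1379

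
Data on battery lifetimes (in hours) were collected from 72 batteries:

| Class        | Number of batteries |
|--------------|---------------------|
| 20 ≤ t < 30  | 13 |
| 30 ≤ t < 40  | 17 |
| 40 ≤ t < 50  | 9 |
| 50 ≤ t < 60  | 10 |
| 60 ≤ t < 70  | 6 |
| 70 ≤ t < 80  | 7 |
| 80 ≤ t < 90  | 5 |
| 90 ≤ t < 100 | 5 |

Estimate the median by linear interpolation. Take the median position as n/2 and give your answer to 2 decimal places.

Cumulative frequencies: 13, 30, 39, 49, 55, 62, 67, 72
n = 72; position = n/2 = 36.
This falls in the class 40 ≤ t < 50: L = 40, F = 30, f = 9, h = 10.
Median ≈ 40 + ((36 − 30) / 9) × 10 = 46.6667

46.67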